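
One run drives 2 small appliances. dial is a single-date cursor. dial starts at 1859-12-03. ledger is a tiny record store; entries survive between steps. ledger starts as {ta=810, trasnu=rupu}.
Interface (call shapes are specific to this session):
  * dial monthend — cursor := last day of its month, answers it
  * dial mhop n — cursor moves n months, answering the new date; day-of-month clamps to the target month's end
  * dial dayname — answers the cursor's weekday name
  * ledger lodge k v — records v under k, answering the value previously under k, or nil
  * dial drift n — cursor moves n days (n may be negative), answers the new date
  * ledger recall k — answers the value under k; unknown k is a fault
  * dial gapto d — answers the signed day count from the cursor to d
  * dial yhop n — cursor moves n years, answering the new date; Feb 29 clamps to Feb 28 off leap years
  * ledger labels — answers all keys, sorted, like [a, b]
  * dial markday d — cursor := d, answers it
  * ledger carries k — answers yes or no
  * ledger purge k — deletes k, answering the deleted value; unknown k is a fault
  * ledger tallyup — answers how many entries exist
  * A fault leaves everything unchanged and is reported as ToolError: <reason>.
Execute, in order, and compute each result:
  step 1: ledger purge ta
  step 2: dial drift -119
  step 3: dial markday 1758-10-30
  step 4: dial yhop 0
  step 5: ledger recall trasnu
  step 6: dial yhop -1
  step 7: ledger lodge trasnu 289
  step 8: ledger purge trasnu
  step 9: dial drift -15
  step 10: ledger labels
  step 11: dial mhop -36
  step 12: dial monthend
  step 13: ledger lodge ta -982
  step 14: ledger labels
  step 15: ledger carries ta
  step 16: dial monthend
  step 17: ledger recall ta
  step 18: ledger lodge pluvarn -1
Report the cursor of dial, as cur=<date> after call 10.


-- 1. ledger purge(k=ta) => 810
-- 2. dial drift(n=-119) => 1859-08-06
-- 3. dial markday(d=1758-10-30) => 1758-10-30
-- 4. dial yhop(n=0) => 1758-10-30
-- 5. ledger recall(k=trasnu) => rupu
-- 6. dial yhop(n=-1) => 1757-10-30
-- 7. ledger lodge(k=trasnu, v=289) => rupu
-- 8. ledger purge(k=trasnu) => 289
-- 9. dial drift(n=-15) => 1757-10-15
-- 10. ledger labels() => []
-- 11. dial mhop(n=-36) => 1754-10-15
-- 12. dial monthend() => 1754-10-31
-- 13. ledger lodge(k=ta, v=-982) => nil
-- 14. ledger labels() => [ta]
-- 15. ledger carries(k=ta) => yes
-- 16. dial monthend() => 1754-10-31
-- 17. ledger recall(k=ta) => -982
-- 18. ledger lodge(k=pluvarn, v=-1) => nil

Answer: cur=1757-10-15


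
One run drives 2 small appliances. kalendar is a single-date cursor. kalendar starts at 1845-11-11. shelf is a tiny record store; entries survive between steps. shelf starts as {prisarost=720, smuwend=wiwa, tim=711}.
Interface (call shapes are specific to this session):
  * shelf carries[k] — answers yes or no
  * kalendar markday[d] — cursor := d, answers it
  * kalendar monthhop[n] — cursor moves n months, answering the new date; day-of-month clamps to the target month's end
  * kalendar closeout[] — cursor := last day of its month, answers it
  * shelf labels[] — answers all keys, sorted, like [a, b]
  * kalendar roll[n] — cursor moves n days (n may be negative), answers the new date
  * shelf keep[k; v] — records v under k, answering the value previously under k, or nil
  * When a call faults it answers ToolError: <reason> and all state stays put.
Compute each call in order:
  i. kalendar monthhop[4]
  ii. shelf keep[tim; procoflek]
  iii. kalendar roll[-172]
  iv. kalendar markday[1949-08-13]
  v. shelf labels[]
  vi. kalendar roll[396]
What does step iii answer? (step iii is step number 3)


Answer: 1845-09-20

Derivation:
Do: kalendar monthhop[n='4']
See: 1846-03-11
Do: shelf keep[k='tim'; v='procoflek']
See: 711
Do: kalendar roll[n='-172']
See: 1845-09-20
Do: kalendar markday[d='1949-08-13']
See: 1949-08-13
Do: shelf labels[]
See: [prisarost, smuwend, tim]
Do: kalendar roll[n='396']
See: 1950-09-13


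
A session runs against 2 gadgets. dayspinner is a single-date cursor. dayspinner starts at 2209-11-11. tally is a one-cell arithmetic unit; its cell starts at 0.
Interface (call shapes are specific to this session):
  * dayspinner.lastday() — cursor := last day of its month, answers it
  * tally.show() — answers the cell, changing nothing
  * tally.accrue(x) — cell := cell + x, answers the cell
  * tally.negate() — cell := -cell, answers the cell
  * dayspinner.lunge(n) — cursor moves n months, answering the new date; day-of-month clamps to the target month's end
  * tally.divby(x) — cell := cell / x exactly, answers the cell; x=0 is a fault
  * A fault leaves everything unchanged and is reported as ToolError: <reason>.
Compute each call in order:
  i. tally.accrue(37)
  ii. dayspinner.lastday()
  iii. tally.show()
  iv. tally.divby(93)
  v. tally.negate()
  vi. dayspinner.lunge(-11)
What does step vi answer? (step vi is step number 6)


Answer: 2208-12-30

Derivation:
$ tally.accrue 37
:: 37
$ dayspinner.lastday
:: 2209-11-30
$ tally.show
:: 37
$ tally.divby 93
:: 37/93
$ tally.negate
:: -37/93
$ dayspinner.lunge -11
:: 2208-12-30


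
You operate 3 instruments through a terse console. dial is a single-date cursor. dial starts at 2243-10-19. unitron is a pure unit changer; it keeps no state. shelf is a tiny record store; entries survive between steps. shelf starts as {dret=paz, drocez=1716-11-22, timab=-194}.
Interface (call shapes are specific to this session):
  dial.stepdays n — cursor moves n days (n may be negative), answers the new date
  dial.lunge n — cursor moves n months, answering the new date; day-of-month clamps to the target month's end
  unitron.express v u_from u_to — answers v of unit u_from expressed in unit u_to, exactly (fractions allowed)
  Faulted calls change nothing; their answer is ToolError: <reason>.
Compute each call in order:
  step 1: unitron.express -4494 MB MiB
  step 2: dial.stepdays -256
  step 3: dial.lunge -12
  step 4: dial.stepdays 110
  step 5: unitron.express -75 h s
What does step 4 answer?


Answer: 2242-05-26

Derivation:
I try express on -4494, MB, MiB, which returns -35109375/8192.
Calling stepdays on -256, yielding 2243-02-05.
I invoke lunge on -12, yielding 2242-02-05.
I run stepdays on 110, — result: 2242-05-26.
Invoking express on -75, h, s, → -270000.


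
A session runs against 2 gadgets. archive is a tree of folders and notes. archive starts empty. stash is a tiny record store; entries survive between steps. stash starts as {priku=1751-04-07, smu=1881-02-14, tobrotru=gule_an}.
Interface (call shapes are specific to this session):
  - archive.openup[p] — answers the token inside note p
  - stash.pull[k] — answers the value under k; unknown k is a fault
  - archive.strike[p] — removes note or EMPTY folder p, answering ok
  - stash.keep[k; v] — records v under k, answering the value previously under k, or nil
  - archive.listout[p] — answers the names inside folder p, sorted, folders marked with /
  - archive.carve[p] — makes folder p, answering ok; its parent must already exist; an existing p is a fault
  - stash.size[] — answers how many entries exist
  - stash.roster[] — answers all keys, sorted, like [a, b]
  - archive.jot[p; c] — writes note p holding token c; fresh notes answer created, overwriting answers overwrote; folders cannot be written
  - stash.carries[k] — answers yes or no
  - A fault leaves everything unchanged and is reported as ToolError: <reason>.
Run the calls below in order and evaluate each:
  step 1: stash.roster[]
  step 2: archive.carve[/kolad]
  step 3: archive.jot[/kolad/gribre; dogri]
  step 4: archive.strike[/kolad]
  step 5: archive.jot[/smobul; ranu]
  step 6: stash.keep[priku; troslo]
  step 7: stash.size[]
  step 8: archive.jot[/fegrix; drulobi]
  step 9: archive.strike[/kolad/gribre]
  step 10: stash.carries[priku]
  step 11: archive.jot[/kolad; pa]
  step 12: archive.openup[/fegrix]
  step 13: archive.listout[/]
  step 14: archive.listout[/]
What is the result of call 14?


-- stash.roster() => [priku, smu, tobrotru]
-- archive.carve(p: /kolad) => ok
-- archive.jot(p: /kolad/gribre, c: dogri) => created
-- archive.strike(p: /kolad) => ToolError: not empty
-- archive.jot(p: /smobul, c: ranu) => created
-- stash.keep(k: priku, v: troslo) => 1751-04-07
-- stash.size() => 3
-- archive.jot(p: /fegrix, c: drulobi) => created
-- archive.strike(p: /kolad/gribre) => ok
-- stash.carries(k: priku) => yes
-- archive.jot(p: /kolad, c: pa) => ToolError: is a directory
-- archive.openup(p: /fegrix) => drulobi
-- archive.listout(p: /) => [fegrix, kolad/, smobul]
-- archive.listout(p: /) => [fegrix, kolad/, smobul]

Answer: [fegrix, kolad/, smobul]


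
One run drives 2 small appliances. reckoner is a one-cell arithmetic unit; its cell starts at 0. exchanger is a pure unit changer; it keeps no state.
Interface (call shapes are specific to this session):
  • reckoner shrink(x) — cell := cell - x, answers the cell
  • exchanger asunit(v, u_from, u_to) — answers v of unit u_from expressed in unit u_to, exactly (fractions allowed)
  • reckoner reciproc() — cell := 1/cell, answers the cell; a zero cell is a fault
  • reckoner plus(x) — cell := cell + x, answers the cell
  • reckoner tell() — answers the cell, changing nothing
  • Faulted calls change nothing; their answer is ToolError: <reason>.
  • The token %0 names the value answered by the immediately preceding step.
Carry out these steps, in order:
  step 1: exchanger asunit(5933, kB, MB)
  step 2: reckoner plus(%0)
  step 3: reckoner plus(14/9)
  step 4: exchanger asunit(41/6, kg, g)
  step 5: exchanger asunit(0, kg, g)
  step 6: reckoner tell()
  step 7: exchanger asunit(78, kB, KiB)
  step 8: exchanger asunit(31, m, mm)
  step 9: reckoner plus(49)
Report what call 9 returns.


Answer: 508397/9000

Derivation:
Act: exchanger asunit[v=5933; u_from=kB; u_to=MB]
Obs: 5933/1000
Act: reckoner plus[x=%0]
Obs: 5933/1000
Act: reckoner plus[x=14/9]
Obs: 67397/9000
Act: exchanger asunit[v=41/6; u_from=kg; u_to=g]
Obs: 20500/3
Act: exchanger asunit[v=0; u_from=kg; u_to=g]
Obs: 0
Act: reckoner tell[]
Obs: 67397/9000
Act: exchanger asunit[v=78; u_from=kB; u_to=KiB]
Obs: 4875/64
Act: exchanger asunit[v=31; u_from=m; u_to=mm]
Obs: 31000
Act: reckoner plus[x=49]
Obs: 508397/9000


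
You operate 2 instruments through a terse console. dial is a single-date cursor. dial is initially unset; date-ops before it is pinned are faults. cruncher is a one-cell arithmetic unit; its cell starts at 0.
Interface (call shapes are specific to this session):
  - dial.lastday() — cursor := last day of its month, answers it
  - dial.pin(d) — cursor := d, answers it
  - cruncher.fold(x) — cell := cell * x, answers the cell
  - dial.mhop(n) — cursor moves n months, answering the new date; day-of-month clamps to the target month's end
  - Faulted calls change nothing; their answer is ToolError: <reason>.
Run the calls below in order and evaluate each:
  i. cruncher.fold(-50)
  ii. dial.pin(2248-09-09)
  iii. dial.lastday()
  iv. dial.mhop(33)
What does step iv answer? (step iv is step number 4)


-> fold(x='-50')
<- 0
-> pin(d='2248-09-09')
<- 2248-09-09
-> lastday()
<- 2248-09-30
-> mhop(n='33')
<- 2251-06-30

Answer: 2251-06-30


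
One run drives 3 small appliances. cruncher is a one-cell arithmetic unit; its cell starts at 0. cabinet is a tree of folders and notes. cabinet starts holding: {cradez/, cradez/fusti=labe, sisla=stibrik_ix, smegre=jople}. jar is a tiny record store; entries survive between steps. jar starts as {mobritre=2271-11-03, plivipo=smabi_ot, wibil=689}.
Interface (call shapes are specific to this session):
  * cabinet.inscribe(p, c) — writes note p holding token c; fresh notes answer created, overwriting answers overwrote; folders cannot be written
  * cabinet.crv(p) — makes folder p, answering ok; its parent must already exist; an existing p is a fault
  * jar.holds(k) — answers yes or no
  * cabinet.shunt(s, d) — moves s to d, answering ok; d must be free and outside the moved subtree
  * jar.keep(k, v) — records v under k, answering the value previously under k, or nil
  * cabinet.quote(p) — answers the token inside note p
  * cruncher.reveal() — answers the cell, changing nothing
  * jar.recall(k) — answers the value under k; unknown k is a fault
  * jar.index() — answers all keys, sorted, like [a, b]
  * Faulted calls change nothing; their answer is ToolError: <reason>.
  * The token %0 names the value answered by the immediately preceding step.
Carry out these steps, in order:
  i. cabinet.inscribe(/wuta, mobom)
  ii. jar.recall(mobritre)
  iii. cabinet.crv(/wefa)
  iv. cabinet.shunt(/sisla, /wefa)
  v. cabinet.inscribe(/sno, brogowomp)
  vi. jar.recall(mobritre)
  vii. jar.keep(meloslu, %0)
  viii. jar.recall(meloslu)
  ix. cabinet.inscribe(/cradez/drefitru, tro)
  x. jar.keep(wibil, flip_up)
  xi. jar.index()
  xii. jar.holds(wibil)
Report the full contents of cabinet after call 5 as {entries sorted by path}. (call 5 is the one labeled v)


I try inscribe using /wuta, mobom, yielding created.
Calling recall using mobritre, giving 2271-11-03.
Next I call crv using /wefa, → ok.
Now I run shunt using /sisla, /wefa, → ToolError: exists.
I run inscribe using /sno, brogowomp, yielding created.
Invoking recall using mobritre, which returns 2271-11-03.
I invoke keep using meloslu, %0: nil.
Then recall using meloslu, giving 2271-11-03.
I use inscribe using /cradez/drefitru, tro, yielding created.
Next I call keep using wibil, flip_up: 689.
Invoking index, which returns [meloslu, mobritre, plivipo, wibil].
Using holds using wibil, → yes.

Answer: {cradez/, cradez/fusti=labe, sisla=stibrik_ix, smegre=jople, sno=brogowomp, wefa/, wuta=mobom}


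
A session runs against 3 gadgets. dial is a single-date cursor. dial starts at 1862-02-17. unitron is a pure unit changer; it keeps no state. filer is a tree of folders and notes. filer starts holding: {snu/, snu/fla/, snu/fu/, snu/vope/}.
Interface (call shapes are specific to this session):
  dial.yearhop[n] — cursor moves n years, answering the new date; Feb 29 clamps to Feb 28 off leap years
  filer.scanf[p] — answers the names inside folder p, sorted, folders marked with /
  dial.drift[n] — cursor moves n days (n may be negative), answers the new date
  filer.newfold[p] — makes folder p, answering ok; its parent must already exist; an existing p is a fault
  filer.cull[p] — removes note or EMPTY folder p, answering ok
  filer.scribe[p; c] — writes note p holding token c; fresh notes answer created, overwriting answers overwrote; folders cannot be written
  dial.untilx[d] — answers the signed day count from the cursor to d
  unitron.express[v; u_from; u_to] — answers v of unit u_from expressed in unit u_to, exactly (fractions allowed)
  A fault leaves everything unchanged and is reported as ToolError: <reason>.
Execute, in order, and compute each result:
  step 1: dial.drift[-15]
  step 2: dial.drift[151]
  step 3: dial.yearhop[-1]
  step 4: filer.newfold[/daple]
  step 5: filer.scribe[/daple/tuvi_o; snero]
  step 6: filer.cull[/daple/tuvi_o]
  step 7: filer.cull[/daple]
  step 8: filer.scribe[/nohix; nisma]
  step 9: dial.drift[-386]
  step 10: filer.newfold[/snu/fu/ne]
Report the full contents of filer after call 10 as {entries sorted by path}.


Answer: {nohix=nisma, snu/, snu/fla/, snu/fu/, snu/fu/ne/, snu/vope/}

Derivation:
==> dial.drift(n=-15)
<== 1862-02-02
==> dial.drift(n=151)
<== 1862-07-03
==> dial.yearhop(n=-1)
<== 1861-07-03
==> filer.newfold(p=/daple)
<== ok
==> filer.scribe(p=/daple/tuvi_o, c=snero)
<== created
==> filer.cull(p=/daple/tuvi_o)
<== ok
==> filer.cull(p=/daple)
<== ok
==> filer.scribe(p=/nohix, c=nisma)
<== created
==> dial.drift(n=-386)
<== 1860-06-12
==> filer.newfold(p=/snu/fu/ne)
<== ok


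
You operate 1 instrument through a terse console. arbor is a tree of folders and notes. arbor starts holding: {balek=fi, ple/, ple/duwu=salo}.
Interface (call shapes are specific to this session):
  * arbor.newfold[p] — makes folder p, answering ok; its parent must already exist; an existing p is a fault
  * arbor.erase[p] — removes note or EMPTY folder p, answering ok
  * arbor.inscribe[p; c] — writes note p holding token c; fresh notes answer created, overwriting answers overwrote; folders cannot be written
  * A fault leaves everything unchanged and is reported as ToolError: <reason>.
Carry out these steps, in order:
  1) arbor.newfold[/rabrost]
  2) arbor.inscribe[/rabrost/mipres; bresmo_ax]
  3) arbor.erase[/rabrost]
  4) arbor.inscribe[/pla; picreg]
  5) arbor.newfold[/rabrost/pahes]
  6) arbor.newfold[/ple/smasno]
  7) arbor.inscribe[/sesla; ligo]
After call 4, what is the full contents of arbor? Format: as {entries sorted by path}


Answer: {balek=fi, pla=picreg, ple/, ple/duwu=salo, rabrost/, rabrost/mipres=bresmo_ax}

Derivation:
CALL newfold[/rabrost]
RET  ok
CALL inscribe[/rabrost/mipres; bresmo_ax]
RET  created
CALL erase[/rabrost]
RET  ToolError: not empty
CALL inscribe[/pla; picreg]
RET  created
CALL newfold[/rabrost/pahes]
RET  ok
CALL newfold[/ple/smasno]
RET  ok
CALL inscribe[/sesla; ligo]
RET  created


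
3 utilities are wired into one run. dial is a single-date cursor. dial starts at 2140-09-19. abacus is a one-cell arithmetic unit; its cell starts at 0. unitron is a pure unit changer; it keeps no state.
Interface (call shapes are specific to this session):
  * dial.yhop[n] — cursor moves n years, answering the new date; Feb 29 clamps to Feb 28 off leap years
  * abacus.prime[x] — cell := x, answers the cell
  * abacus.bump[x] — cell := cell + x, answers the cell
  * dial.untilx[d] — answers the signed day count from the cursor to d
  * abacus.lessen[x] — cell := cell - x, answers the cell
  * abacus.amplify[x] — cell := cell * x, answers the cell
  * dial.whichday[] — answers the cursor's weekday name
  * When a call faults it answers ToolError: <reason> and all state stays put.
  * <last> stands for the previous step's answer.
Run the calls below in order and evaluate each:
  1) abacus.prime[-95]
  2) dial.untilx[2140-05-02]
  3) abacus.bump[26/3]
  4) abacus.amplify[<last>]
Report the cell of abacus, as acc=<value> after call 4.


Answer: acc=67081/9

Derivation:
·→ abacus.prime(x→-95)
·← -95
·→ dial.untilx(d→2140-05-02)
·← -140
·→ abacus.bump(x→26/3)
·← -259/3
·→ abacus.amplify(x→<last>)
·← 67081/9


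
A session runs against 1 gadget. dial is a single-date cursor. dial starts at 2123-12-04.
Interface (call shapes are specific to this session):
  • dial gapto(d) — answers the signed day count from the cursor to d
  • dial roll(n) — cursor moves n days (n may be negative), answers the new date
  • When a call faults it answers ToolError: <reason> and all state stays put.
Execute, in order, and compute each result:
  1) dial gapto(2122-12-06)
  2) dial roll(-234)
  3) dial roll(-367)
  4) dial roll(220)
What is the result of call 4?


-- dial gapto(d: 2122-12-06) -> -363
-- dial roll(n: -234) -> 2123-04-14
-- dial roll(n: -367) -> 2122-04-12
-- dial roll(n: 220) -> 2122-11-18

Answer: 2122-11-18


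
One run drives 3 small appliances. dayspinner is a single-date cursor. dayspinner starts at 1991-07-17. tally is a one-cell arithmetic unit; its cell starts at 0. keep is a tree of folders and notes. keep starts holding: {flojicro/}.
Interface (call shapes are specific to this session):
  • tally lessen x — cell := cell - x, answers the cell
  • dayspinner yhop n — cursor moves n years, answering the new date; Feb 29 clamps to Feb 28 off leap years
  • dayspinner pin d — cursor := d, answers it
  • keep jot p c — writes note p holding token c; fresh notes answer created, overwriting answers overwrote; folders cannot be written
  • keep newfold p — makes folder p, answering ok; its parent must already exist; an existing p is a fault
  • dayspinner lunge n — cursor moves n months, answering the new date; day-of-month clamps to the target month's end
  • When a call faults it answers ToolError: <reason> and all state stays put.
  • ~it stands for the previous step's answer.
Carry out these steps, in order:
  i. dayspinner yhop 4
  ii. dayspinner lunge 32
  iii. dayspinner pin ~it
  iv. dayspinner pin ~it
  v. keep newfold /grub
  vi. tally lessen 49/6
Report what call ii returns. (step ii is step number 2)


>>> dayspinner yhop n=4
= 1995-07-17
>>> dayspinner lunge n=32
= 1998-03-17
>>> dayspinner pin d=~it
= 1998-03-17
>>> dayspinner pin d=~it
= 1998-03-17
>>> keep newfold p=/grub
= ok
>>> tally lessen x=49/6
= -49/6

Answer: 1998-03-17


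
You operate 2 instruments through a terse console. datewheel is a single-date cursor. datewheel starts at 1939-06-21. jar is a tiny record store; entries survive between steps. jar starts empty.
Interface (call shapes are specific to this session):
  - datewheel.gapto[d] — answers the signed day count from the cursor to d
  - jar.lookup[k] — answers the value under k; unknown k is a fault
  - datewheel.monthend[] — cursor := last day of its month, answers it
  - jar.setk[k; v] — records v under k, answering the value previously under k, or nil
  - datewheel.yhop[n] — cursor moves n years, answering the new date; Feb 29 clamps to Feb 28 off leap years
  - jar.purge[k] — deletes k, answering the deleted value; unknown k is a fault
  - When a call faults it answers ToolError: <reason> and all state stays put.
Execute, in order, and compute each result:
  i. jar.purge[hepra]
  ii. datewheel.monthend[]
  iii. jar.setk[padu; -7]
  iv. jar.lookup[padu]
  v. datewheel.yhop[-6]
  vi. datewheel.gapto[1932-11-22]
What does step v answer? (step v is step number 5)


Act: purge[k→hepra]
Obs: ToolError: no such key hepra
Act: monthend[]
Obs: 1939-06-30
Act: setk[k→padu; v→-7]
Obs: nil
Act: lookup[k→padu]
Obs: -7
Act: yhop[n→-6]
Obs: 1933-06-30
Act: gapto[d→1932-11-22]
Obs: -220

Answer: 1933-06-30


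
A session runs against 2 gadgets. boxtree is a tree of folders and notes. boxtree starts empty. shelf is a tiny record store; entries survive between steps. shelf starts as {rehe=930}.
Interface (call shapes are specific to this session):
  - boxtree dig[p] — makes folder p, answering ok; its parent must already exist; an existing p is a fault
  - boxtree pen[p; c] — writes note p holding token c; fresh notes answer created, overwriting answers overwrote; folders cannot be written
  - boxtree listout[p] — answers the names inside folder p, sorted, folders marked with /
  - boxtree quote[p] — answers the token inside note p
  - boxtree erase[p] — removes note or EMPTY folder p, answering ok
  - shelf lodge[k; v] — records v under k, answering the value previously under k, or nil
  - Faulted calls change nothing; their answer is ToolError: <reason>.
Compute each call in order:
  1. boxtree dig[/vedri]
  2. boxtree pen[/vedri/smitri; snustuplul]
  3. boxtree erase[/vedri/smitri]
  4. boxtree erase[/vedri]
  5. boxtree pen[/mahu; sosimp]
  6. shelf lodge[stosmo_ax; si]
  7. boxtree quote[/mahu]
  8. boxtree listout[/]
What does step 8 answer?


;; 1. boxtree dig(/vedri) ~> ok
;; 2. boxtree pen(/vedri/smitri, snustuplul) ~> created
;; 3. boxtree erase(/vedri/smitri) ~> ok
;; 4. boxtree erase(/vedri) ~> ok
;; 5. boxtree pen(/mahu, sosimp) ~> created
;; 6. shelf lodge(stosmo_ax, si) ~> nil
;; 7. boxtree quote(/mahu) ~> sosimp
;; 8. boxtree listout(/) ~> [mahu]

Answer: [mahu]


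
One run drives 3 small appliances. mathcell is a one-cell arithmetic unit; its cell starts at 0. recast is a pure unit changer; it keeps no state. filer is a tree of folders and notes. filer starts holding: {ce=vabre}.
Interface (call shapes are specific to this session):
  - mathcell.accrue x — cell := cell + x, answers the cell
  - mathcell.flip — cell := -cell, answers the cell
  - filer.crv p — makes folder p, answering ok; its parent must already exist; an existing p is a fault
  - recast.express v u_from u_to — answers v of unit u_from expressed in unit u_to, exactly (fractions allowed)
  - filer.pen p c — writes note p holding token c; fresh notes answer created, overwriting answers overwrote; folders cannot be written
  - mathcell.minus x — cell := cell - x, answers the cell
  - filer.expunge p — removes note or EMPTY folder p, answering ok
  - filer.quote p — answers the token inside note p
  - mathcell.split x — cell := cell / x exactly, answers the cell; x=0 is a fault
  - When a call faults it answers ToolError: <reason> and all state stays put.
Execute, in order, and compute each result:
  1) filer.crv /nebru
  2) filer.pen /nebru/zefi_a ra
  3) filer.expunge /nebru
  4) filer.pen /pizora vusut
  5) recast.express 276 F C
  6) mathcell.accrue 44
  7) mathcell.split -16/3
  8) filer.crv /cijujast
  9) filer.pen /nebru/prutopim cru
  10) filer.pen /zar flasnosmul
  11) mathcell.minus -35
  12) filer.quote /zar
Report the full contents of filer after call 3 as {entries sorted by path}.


> filer.crv p: /nebru
:: ok
> filer.pen p: /nebru/zefi_a c: ra
:: created
> filer.expunge p: /nebru
:: ToolError: not empty
> filer.pen p: /pizora c: vusut
:: created
> recast.express v: 276 u_from: F u_to: C
:: 1220/9
> mathcell.accrue x: 44
:: 44
> mathcell.split x: -16/3
:: -33/4
> filer.crv p: /cijujast
:: ok
> filer.pen p: /nebru/prutopim c: cru
:: created
> filer.pen p: /zar c: flasnosmul
:: created
> mathcell.minus x: -35
:: 107/4
> filer.quote p: /zar
:: flasnosmul

Answer: {ce=vabre, nebru/, nebru/zefi_a=ra}


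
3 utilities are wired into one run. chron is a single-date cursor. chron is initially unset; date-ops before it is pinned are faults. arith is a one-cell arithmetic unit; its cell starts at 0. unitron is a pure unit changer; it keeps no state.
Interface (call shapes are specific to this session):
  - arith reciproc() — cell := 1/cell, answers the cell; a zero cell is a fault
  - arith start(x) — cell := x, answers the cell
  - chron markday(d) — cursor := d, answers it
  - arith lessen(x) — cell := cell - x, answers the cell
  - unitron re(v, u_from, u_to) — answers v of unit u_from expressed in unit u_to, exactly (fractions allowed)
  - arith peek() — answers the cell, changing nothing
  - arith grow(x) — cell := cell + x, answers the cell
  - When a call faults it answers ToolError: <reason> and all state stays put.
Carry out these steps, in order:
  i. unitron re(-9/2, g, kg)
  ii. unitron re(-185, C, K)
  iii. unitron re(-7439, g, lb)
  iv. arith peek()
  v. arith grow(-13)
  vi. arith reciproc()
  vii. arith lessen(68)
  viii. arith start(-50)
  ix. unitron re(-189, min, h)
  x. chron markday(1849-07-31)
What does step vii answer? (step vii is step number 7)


[in] unitron re v='-9/2' u_from='g' u_to='kg'
[out] -9/2000
[in] unitron re v='-185' u_from='C' u_to='K'
[out] 1763/20
[in] unitron re v='-7439' u_from='g' u_to='lb'
[out] -743900000/45359237
[in] arith peek
[out] 0
[in] arith grow x='-13'
[out] -13
[in] arith reciproc
[out] -1/13
[in] arith lessen x='68'
[out] -885/13
[in] arith start x='-50'
[out] -50
[in] unitron re v='-189' u_from='min' u_to='h'
[out] -63/20
[in] chron markday d='1849-07-31'
[out] 1849-07-31

Answer: -885/13


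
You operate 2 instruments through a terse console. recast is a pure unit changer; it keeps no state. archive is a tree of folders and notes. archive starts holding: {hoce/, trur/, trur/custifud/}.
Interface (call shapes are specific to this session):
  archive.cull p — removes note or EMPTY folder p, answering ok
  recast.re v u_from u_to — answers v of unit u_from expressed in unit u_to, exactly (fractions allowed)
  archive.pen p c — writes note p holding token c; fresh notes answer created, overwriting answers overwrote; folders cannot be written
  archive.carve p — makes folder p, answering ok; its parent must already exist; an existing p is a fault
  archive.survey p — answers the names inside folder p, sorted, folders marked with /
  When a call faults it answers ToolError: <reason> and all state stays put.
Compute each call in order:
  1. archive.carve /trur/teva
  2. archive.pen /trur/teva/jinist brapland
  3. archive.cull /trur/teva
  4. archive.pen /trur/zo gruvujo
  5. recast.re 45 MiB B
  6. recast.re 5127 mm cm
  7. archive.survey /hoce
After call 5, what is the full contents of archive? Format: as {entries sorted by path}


Act: archive.carve[p: /trur/teva]
Obs: ok
Act: archive.pen[p: /trur/teva/jinist; c: brapland]
Obs: created
Act: archive.cull[p: /trur/teva]
Obs: ToolError: not empty
Act: archive.pen[p: /trur/zo; c: gruvujo]
Obs: created
Act: recast.re[v: 45; u_from: MiB; u_to: B]
Obs: 47185920
Act: recast.re[v: 5127; u_from: mm; u_to: cm]
Obs: 5127/10
Act: archive.survey[p: /hoce]
Obs: []

Answer: {hoce/, trur/, trur/custifud/, trur/teva/, trur/teva/jinist=brapland, trur/zo=gruvujo}


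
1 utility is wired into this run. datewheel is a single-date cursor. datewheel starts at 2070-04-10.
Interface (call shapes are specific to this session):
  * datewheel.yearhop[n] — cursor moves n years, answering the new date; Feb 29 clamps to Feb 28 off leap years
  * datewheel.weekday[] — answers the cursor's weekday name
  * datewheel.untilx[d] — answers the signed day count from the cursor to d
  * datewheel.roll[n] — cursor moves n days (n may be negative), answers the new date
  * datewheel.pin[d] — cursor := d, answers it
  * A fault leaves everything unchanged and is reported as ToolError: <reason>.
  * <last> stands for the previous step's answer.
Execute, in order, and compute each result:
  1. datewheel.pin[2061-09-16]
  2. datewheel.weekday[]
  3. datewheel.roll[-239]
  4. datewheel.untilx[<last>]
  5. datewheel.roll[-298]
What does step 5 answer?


% datewheel.pin d='2061-09-16'
= 2061-09-16
% datewheel.weekday
= Friday
% datewheel.roll n='-239'
= 2061-01-20
% datewheel.untilx d='<last>'
= 0
% datewheel.roll n='-298'
= 2060-03-28

Answer: 2060-03-28


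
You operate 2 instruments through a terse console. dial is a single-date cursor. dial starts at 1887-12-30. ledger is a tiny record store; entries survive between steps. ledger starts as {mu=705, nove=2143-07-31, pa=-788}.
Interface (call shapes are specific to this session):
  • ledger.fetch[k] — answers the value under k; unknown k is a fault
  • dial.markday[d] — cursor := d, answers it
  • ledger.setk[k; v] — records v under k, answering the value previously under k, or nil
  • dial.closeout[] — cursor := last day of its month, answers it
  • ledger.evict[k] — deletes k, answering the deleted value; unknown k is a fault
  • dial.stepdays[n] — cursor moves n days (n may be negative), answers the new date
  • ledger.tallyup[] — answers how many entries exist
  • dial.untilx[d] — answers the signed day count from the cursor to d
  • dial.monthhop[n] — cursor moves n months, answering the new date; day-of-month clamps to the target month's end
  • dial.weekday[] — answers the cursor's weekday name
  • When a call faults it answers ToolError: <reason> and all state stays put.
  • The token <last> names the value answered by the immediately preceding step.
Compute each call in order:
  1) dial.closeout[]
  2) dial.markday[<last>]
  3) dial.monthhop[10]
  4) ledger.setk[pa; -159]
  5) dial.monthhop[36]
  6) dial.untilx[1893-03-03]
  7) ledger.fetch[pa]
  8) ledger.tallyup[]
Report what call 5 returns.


Answer: 1891-10-31

Derivation:
Now I run dial.closeout(), giving 1887-12-31.
I try dial.markday with <last>, and observe 1887-12-31.
Next I call dial.monthhop with 10, and see 1888-10-31.
Invoking ledger.setk with pa, -159, — result: -788.
I run dial.monthhop with 36, — result: 1891-10-31.
I use dial.untilx with 1893-03-03, — result: 489.
Using ledger.fetch with pa, → -159.
Then ledger.tallyup(), and see 3.


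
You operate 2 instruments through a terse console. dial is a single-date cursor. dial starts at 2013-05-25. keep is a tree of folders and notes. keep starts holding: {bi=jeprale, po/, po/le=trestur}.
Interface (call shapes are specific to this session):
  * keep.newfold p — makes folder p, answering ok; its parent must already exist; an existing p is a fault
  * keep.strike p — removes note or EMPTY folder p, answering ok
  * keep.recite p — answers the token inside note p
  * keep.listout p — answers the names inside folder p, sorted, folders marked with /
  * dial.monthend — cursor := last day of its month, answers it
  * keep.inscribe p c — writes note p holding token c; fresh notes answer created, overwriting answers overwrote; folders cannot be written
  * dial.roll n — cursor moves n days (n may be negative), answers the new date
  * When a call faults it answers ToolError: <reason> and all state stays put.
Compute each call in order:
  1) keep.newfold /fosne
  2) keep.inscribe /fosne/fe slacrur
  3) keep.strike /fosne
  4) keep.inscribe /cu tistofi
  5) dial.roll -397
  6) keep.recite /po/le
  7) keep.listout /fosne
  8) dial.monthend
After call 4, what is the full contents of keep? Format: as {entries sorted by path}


Answer: {bi=jeprale, cu=tistofi, fosne/, fosne/fe=slacrur, po/, po/le=trestur}

Derivation:
>>> keep.newfold p→/fosne
[out] ok
>>> keep.inscribe p→/fosne/fe c→slacrur
[out] created
>>> keep.strike p→/fosne
[out] ToolError: not empty
>>> keep.inscribe p→/cu c→tistofi
[out] created
>>> dial.roll n→-397
[out] 2012-04-23
>>> keep.recite p→/po/le
[out] trestur
>>> keep.listout p→/fosne
[out] [fe]
>>> dial.monthend
[out] 2012-04-30


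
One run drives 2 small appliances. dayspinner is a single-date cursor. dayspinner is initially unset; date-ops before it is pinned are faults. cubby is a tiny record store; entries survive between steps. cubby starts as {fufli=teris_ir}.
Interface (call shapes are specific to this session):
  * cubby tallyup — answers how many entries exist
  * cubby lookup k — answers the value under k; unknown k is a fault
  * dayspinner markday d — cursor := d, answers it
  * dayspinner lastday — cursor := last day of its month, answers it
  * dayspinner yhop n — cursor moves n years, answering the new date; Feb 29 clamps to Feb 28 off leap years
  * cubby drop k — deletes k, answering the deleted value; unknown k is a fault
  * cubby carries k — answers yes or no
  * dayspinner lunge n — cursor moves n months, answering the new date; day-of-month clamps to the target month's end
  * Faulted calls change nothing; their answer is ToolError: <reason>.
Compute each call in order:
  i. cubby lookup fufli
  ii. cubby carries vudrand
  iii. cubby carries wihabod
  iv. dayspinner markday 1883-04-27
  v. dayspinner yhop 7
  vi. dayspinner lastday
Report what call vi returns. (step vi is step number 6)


Answer: 1890-04-30

Derivation:
Act: cubby lookup[fufli]
Obs: teris_ir
Act: cubby carries[vudrand]
Obs: no
Act: cubby carries[wihabod]
Obs: no
Act: dayspinner markday[1883-04-27]
Obs: 1883-04-27
Act: dayspinner yhop[7]
Obs: 1890-04-27
Act: dayspinner lastday[]
Obs: 1890-04-30


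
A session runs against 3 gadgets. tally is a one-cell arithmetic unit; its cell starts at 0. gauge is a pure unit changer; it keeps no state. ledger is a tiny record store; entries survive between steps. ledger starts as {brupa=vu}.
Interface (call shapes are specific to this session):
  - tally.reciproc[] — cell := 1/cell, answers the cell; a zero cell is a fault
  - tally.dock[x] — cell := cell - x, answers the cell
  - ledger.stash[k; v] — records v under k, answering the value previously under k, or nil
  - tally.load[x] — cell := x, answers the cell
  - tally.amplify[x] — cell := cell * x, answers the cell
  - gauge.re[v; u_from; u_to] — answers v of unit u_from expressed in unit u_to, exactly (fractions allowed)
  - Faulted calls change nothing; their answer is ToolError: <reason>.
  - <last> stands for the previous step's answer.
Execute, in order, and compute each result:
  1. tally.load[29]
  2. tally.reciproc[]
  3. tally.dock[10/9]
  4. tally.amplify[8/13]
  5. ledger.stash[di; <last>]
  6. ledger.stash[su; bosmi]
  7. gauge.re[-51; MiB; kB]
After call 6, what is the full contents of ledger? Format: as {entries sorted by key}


-> tally.load(x: 29)
<- 29
-> tally.reciproc()
<- 1/29
-> tally.dock(x: 10/9)
<- -281/261
-> tally.amplify(x: 8/13)
<- -2248/3393
-> ledger.stash(k: di, v: <last>)
<- nil
-> ledger.stash(k: su, v: bosmi)
<- nil
-> gauge.re(v: -51, u_from: MiB, u_to: kB)
<- -6684672/125

Answer: {brupa=vu, di=-2248/3393, su=bosmi}


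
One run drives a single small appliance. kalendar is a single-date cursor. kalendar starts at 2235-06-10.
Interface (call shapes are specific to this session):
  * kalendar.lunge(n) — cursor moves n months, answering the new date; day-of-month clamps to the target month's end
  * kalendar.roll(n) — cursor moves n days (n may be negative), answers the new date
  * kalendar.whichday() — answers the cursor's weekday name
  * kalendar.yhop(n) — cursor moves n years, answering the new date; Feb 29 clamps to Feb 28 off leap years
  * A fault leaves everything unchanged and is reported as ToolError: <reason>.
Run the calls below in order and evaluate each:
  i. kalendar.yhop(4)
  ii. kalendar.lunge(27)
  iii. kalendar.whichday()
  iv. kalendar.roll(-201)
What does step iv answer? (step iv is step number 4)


I use kalendar.yhop passing n→4, — result: 2239-06-10.
I invoke kalendar.lunge passing n→27, → 2241-09-10.
Then kalendar.whichday(), which returns Friday.
Calling kalendar.roll passing n→-201, → 2241-02-21.

Answer: 2241-02-21


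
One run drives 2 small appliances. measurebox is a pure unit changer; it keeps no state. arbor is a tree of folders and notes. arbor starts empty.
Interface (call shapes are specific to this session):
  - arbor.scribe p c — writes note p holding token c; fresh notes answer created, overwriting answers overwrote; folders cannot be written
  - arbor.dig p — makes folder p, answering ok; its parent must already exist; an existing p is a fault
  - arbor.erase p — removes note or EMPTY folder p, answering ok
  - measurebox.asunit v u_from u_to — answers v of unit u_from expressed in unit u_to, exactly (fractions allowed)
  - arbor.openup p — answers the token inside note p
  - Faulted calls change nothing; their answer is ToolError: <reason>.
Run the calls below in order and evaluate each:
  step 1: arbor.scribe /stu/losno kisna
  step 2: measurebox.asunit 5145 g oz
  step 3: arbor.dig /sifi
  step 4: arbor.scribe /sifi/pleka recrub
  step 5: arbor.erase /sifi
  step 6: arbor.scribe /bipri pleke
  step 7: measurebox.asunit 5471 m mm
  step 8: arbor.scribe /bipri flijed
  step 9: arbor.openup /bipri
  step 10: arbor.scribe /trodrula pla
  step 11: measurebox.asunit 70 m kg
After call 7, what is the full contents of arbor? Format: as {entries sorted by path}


Answer: {bipri=pleke, sifi/, sifi/pleka=recrub}

Derivation:
Step: scribe[p=/stu/losno; c=kisna]
Result: ToolError: no parent
Step: asunit[v=5145; u_from=g; u_to=oz]
Result: 1176000000/6479891
Step: dig[p=/sifi]
Result: ok
Step: scribe[p=/sifi/pleka; c=recrub]
Result: created
Step: erase[p=/sifi]
Result: ToolError: not empty
Step: scribe[p=/bipri; c=pleke]
Result: created
Step: asunit[v=5471; u_from=m; u_to=mm]
Result: 5471000
Step: scribe[p=/bipri; c=flijed]
Result: overwrote
Step: openup[p=/bipri]
Result: flijed
Step: scribe[p=/trodrula; c=pla]
Result: created
Step: asunit[v=70; u_from=m; u_to=kg]
Result: ToolError: incompatible units


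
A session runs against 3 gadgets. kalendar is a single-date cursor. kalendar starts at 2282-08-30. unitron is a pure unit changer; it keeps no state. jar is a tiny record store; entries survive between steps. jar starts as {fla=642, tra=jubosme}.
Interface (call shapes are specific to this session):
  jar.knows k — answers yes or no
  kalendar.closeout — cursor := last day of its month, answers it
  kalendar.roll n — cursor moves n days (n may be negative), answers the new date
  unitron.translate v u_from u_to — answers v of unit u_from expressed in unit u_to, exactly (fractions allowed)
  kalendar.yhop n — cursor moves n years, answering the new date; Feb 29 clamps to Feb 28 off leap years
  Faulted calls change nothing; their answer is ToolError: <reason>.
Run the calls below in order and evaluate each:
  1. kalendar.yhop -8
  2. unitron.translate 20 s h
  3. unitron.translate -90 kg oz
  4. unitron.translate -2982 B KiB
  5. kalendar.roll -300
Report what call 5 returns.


Answer: 2273-11-03

Derivation:
I call kalendar.yhop using n=-8, → 2274-08-30.
I use unitron.translate using v=20, u_from=s, u_to=h, — result: 1/180.
Next I call unitron.translate using v=-90, u_from=kg, u_to=oz, giving -144000000000/45359237.
I invoke unitron.translate using v=-2982, u_from=B, u_to=KiB, giving -1491/512.
I invoke kalendar.roll using n=-300, and get 2273-11-03.
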